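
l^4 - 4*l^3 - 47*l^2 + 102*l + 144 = (l - 8)*(l - 3)*(l + 1)*(l + 6)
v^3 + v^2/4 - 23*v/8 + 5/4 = (v - 5/4)*(v - 1/2)*(v + 2)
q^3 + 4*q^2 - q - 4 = (q - 1)*(q + 1)*(q + 4)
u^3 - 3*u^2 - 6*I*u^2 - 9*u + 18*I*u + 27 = (u - 3)*(u - 3*I)^2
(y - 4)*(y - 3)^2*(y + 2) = y^4 - 8*y^3 + 13*y^2 + 30*y - 72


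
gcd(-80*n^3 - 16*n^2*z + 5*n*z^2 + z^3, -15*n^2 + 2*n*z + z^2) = 5*n + z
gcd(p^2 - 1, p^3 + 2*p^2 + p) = p + 1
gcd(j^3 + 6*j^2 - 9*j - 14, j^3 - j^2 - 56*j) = j + 7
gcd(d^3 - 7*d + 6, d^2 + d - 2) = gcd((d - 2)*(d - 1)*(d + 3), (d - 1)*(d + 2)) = d - 1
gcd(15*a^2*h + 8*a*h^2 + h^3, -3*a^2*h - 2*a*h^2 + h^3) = h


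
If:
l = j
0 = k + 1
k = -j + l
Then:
No Solution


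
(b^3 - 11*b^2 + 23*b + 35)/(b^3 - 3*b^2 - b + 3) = (b^2 - 12*b + 35)/(b^2 - 4*b + 3)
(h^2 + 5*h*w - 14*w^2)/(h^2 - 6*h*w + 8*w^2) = (-h - 7*w)/(-h + 4*w)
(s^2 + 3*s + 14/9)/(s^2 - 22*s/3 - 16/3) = (s + 7/3)/(s - 8)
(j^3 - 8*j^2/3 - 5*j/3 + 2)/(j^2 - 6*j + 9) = (3*j^2 + j - 2)/(3*(j - 3))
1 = 1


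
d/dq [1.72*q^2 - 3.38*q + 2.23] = 3.44*q - 3.38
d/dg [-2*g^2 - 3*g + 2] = -4*g - 3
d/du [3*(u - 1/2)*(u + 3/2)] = 6*u + 3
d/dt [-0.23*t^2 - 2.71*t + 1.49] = -0.46*t - 2.71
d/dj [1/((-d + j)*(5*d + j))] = ((-d + j)*(5*d + j) + (d - j)^2)/((d - j)^3*(5*d + j)^2)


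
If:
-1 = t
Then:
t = -1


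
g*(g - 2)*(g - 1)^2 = g^4 - 4*g^3 + 5*g^2 - 2*g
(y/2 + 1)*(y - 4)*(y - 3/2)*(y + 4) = y^4/2 + y^3/4 - 19*y^2/2 - 4*y + 24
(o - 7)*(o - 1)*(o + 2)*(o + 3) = o^4 - 3*o^3 - 27*o^2 - 13*o + 42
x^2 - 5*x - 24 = (x - 8)*(x + 3)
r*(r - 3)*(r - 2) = r^3 - 5*r^2 + 6*r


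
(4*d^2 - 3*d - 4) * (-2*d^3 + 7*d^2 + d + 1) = -8*d^5 + 34*d^4 - 9*d^3 - 27*d^2 - 7*d - 4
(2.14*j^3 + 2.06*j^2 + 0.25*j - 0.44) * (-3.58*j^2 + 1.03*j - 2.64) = -7.6612*j^5 - 5.1706*j^4 - 4.4228*j^3 - 3.6057*j^2 - 1.1132*j + 1.1616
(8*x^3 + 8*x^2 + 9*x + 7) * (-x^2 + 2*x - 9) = -8*x^5 + 8*x^4 - 65*x^3 - 61*x^2 - 67*x - 63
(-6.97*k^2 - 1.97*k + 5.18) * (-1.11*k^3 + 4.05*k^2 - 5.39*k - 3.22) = 7.7367*k^5 - 26.0418*k^4 + 23.84*k^3 + 54.0407*k^2 - 21.5768*k - 16.6796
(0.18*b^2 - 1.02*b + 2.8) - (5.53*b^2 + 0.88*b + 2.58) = -5.35*b^2 - 1.9*b + 0.22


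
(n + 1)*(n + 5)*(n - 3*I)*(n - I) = n^4 + 6*n^3 - 4*I*n^3 + 2*n^2 - 24*I*n^2 - 18*n - 20*I*n - 15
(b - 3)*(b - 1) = b^2 - 4*b + 3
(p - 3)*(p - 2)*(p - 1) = p^3 - 6*p^2 + 11*p - 6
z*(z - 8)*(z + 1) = z^3 - 7*z^2 - 8*z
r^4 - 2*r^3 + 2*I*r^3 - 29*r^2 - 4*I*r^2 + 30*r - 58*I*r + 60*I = (r - 6)*(r - 1)*(r + 5)*(r + 2*I)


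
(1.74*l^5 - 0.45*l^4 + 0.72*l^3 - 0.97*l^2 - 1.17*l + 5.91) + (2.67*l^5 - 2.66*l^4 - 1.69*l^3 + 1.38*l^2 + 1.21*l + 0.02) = 4.41*l^5 - 3.11*l^4 - 0.97*l^3 + 0.41*l^2 + 0.04*l + 5.93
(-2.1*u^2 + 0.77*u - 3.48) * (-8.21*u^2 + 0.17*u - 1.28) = 17.241*u^4 - 6.6787*u^3 + 31.3897*u^2 - 1.5772*u + 4.4544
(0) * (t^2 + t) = 0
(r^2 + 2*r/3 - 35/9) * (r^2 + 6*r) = r^4 + 20*r^3/3 + r^2/9 - 70*r/3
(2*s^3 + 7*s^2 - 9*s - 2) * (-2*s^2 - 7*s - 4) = -4*s^5 - 28*s^4 - 39*s^3 + 39*s^2 + 50*s + 8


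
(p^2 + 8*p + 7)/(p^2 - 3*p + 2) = (p^2 + 8*p + 7)/(p^2 - 3*p + 2)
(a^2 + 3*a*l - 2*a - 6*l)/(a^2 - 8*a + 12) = (a + 3*l)/(a - 6)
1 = 1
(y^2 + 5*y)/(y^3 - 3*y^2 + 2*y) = (y + 5)/(y^2 - 3*y + 2)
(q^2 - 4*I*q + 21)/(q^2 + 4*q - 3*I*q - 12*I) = (q^2 - 4*I*q + 21)/(q^2 + q*(4 - 3*I) - 12*I)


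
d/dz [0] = 0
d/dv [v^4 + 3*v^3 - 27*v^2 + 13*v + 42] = 4*v^3 + 9*v^2 - 54*v + 13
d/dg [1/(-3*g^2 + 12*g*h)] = 2*(g - 2*h)/(3*g^2*(g - 4*h)^2)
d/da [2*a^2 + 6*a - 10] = 4*a + 6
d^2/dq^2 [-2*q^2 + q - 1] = -4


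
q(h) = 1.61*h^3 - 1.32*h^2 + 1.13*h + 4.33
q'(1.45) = 7.46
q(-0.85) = 1.43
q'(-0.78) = 6.13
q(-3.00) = -54.41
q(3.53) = 62.69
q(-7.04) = -630.80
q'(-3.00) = 52.52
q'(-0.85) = 6.86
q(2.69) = 29.16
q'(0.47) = 0.96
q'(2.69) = 28.98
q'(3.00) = 36.68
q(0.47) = 4.74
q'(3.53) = 52.00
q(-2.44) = -29.67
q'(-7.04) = 259.10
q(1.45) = 8.10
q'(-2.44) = 36.33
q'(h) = 4.83*h^2 - 2.64*h + 1.13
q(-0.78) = 1.88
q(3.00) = 39.31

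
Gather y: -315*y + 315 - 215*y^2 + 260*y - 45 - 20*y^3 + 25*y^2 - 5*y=-20*y^3 - 190*y^2 - 60*y + 270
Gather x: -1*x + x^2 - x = x^2 - 2*x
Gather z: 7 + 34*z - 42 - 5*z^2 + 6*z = -5*z^2 + 40*z - 35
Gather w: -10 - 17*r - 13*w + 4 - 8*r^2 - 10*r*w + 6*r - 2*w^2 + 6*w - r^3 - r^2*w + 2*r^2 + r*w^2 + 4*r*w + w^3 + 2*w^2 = -r^3 - 6*r^2 + r*w^2 - 11*r + w^3 + w*(-r^2 - 6*r - 7) - 6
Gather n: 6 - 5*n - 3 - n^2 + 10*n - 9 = -n^2 + 5*n - 6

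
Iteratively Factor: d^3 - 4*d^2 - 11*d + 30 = (d + 3)*(d^2 - 7*d + 10) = (d - 2)*(d + 3)*(d - 5)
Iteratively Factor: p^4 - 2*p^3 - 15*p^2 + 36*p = (p + 4)*(p^3 - 6*p^2 + 9*p) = (p - 3)*(p + 4)*(p^2 - 3*p) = (p - 3)^2*(p + 4)*(p)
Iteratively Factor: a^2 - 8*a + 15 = (a - 5)*(a - 3)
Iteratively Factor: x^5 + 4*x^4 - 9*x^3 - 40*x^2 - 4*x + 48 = (x + 2)*(x^4 + 2*x^3 - 13*x^2 - 14*x + 24) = (x - 3)*(x + 2)*(x^3 + 5*x^2 + 2*x - 8) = (x - 3)*(x + 2)^2*(x^2 + 3*x - 4) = (x - 3)*(x + 2)^2*(x + 4)*(x - 1)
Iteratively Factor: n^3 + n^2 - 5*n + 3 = (n + 3)*(n^2 - 2*n + 1) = (n - 1)*(n + 3)*(n - 1)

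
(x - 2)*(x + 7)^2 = x^3 + 12*x^2 + 21*x - 98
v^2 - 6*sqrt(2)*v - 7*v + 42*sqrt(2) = (v - 7)*(v - 6*sqrt(2))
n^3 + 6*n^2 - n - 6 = (n - 1)*(n + 1)*(n + 6)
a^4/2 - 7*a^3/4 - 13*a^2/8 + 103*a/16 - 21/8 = (a/2 + 1)*(a - 7/2)*(a - 3/2)*(a - 1/2)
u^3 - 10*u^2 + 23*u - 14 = (u - 7)*(u - 2)*(u - 1)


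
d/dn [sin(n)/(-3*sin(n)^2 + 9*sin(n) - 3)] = -cos(n)^3/(3*(sin(n)^2 - 3*sin(n) + 1)^2)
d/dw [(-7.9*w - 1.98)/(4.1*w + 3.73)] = (-87.5309*w - 79.63177)/(4.1*w + 3.73)^3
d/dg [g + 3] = 1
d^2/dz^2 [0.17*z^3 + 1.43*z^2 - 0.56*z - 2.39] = 1.02*z + 2.86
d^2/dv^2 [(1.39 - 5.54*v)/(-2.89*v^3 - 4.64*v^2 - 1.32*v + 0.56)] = (277.623804*v^5 + 306.422076*v^4 - 101.94952*v^3 - 103.781064*v^2 + 21.792528*v - 3.877088)/(24.137569*v^9 + 116.261232*v^8 + 219.735948*v^7 + 192.069848*v^6 + 55.307568*v^5 - 24.733248*v^4 - 15.560448*v^3 + 1.43808*v^2 + 1.241856*v - 0.175616)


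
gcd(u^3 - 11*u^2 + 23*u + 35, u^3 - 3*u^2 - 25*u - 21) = u^2 - 6*u - 7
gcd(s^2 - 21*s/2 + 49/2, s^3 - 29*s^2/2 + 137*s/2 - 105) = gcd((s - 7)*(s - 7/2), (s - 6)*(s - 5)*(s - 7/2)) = s - 7/2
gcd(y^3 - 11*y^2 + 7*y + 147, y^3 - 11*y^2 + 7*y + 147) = y^3 - 11*y^2 + 7*y + 147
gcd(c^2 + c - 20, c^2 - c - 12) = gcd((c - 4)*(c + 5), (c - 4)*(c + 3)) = c - 4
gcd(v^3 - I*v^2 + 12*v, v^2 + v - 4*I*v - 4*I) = v - 4*I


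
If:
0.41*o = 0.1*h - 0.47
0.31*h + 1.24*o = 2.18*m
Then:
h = 4.1*o + 4.7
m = 1.15183486238532*o + 0.668348623853211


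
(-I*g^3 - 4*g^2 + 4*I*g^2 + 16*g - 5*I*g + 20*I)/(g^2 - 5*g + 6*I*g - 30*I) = (-I*g^3 + 4*g^2*(-1 + I) + g*(16 - 5*I) + 20*I)/(g^2 + g*(-5 + 6*I) - 30*I)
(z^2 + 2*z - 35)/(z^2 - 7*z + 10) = (z + 7)/(z - 2)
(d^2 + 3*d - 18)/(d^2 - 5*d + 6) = (d + 6)/(d - 2)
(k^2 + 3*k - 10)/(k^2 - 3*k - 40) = (k - 2)/(k - 8)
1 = 1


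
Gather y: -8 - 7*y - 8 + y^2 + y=y^2 - 6*y - 16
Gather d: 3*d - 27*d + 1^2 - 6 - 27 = -24*d - 32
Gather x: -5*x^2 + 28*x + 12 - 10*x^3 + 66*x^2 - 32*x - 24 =-10*x^3 + 61*x^2 - 4*x - 12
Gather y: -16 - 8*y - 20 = -8*y - 36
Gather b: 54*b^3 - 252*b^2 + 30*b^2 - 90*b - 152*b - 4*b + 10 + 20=54*b^3 - 222*b^2 - 246*b + 30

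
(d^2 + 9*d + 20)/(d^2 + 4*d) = (d + 5)/d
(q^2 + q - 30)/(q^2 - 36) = (q - 5)/(q - 6)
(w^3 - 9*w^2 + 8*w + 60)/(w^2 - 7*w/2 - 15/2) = 2*(w^2 - 4*w - 12)/(2*w + 3)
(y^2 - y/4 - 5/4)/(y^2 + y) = (y - 5/4)/y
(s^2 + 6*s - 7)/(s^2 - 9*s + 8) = (s + 7)/(s - 8)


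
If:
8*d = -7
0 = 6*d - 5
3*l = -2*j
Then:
No Solution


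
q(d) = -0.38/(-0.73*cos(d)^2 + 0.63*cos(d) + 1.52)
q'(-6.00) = 0.04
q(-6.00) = -0.26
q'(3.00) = -3.40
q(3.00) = -2.10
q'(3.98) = 0.76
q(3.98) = -0.49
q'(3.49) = 3.24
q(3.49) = -1.34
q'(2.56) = -1.65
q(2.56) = -0.79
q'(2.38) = -0.95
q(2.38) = -0.56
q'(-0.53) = -0.05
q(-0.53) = -0.25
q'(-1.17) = 0.01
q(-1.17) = -0.23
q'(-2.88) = 3.78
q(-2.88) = -1.65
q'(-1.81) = 0.20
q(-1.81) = -0.29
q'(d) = -0.38*(-1.46*sin(d)*cos(d) + 0.63*sin(d))/(-0.73*cos(d)^2 + 0.63*cos(d) + 1.52)^2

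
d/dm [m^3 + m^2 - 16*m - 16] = 3*m^2 + 2*m - 16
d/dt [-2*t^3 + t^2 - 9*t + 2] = -6*t^2 + 2*t - 9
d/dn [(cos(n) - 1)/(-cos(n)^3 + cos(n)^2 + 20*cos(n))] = (-7*cos(n)/2 + 2*cos(2*n) - cos(3*n)/2 - 18)*sin(n)/((sin(n)^2 + cos(n) + 19)^2*cos(n)^2)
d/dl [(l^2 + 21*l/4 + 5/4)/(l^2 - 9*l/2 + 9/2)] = 13*(-3*l^2 + 2*l + 9)/(4*l^4 - 36*l^3 + 117*l^2 - 162*l + 81)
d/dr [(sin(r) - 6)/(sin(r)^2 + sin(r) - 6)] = (12 - sin(r))*sin(r)*cos(r)/(sin(r)^2 + sin(r) - 6)^2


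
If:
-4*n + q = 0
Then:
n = q/4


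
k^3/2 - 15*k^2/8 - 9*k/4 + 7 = (k/2 + 1)*(k - 4)*(k - 7/4)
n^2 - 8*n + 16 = (n - 4)^2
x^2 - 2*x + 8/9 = (x - 4/3)*(x - 2/3)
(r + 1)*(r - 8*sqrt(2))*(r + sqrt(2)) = r^3 - 7*sqrt(2)*r^2 + r^2 - 16*r - 7*sqrt(2)*r - 16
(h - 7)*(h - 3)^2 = h^3 - 13*h^2 + 51*h - 63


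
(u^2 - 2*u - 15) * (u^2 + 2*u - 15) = u^4 - 34*u^2 + 225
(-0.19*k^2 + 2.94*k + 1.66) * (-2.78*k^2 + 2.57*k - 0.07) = 0.5282*k^4 - 8.6615*k^3 + 2.9543*k^2 + 4.0604*k - 0.1162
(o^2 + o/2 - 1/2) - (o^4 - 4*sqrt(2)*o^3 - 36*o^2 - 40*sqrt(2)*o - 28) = -o^4 + 4*sqrt(2)*o^3 + 37*o^2 + o/2 + 40*sqrt(2)*o + 55/2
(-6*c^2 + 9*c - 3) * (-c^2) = 6*c^4 - 9*c^3 + 3*c^2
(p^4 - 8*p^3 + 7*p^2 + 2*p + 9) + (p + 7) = p^4 - 8*p^3 + 7*p^2 + 3*p + 16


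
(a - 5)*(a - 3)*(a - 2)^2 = a^4 - 12*a^3 + 51*a^2 - 92*a + 60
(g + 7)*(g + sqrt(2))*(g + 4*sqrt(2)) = g^3 + 7*g^2 + 5*sqrt(2)*g^2 + 8*g + 35*sqrt(2)*g + 56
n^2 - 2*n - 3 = (n - 3)*(n + 1)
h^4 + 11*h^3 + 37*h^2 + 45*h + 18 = (h + 1)^2*(h + 3)*(h + 6)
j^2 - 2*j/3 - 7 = (j - 3)*(j + 7/3)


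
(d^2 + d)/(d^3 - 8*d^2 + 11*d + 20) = d/(d^2 - 9*d + 20)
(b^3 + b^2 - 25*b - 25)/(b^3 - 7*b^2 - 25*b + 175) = (b + 1)/(b - 7)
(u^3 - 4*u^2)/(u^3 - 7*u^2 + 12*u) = u/(u - 3)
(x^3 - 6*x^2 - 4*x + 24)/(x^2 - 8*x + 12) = x + 2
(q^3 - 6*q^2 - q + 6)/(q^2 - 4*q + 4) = (q^3 - 6*q^2 - q + 6)/(q^2 - 4*q + 4)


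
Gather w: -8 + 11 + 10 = 13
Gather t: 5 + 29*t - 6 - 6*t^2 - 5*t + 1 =-6*t^2 + 24*t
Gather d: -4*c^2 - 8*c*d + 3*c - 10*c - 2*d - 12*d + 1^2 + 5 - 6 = -4*c^2 - 7*c + d*(-8*c - 14)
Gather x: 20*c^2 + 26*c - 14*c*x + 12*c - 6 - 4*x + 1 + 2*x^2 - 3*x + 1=20*c^2 + 38*c + 2*x^2 + x*(-14*c - 7) - 4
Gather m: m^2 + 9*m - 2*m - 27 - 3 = m^2 + 7*m - 30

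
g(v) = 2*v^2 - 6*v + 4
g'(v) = 4*v - 6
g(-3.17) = 43.12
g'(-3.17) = -18.68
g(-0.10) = 4.62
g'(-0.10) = -6.40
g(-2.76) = 35.80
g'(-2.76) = -17.04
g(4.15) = 13.54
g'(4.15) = 10.60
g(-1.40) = 16.32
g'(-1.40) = -11.60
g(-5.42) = 95.27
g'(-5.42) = -27.68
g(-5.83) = 106.96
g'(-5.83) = -29.32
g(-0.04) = 4.24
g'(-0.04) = -6.16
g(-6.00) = 112.00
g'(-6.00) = -30.00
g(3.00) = 4.00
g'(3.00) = 6.00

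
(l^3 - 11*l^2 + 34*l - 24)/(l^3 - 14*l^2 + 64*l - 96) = (l - 1)/(l - 4)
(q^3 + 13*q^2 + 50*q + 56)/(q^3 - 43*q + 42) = (q^2 + 6*q + 8)/(q^2 - 7*q + 6)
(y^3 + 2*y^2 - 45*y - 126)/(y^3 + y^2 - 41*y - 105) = (y + 6)/(y + 5)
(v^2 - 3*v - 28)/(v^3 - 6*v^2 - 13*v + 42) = (v + 4)/(v^2 + v - 6)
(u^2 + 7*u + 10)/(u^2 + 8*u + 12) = (u + 5)/(u + 6)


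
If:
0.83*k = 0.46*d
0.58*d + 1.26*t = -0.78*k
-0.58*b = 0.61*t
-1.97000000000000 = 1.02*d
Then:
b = -1.63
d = -1.93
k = -1.07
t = 1.55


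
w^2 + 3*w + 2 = (w + 1)*(w + 2)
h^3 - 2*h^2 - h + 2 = (h - 2)*(h - 1)*(h + 1)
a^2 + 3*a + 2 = (a + 1)*(a + 2)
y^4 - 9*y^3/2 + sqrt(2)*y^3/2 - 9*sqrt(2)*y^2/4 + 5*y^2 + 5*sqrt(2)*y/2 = y*(y - 5/2)*(y - 2)*(y + sqrt(2)/2)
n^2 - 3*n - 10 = (n - 5)*(n + 2)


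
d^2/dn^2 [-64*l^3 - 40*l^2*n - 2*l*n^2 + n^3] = -4*l + 6*n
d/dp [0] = 0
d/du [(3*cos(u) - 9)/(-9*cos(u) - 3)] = 10*sin(u)/(3*cos(u) + 1)^2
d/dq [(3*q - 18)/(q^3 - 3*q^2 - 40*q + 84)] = 3*(-2*q^3 + 21*q^2 - 36*q - 156)/(q^6 - 6*q^5 - 71*q^4 + 408*q^3 + 1096*q^2 - 6720*q + 7056)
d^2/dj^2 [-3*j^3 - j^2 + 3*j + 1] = -18*j - 2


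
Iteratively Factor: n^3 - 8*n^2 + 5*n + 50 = (n + 2)*(n^2 - 10*n + 25) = (n - 5)*(n + 2)*(n - 5)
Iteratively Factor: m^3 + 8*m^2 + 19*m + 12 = (m + 3)*(m^2 + 5*m + 4) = (m + 3)*(m + 4)*(m + 1)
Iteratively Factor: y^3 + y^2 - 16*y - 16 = (y + 1)*(y^2 - 16) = (y + 1)*(y + 4)*(y - 4)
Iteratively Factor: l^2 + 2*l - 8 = (l + 4)*(l - 2)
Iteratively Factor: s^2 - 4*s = (s - 4)*(s)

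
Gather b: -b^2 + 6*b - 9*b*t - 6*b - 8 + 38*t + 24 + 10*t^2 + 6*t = -b^2 - 9*b*t + 10*t^2 + 44*t + 16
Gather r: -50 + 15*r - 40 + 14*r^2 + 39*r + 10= 14*r^2 + 54*r - 80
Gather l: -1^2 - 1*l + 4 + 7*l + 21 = 6*l + 24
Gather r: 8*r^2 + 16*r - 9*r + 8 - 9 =8*r^2 + 7*r - 1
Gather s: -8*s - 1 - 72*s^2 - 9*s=-72*s^2 - 17*s - 1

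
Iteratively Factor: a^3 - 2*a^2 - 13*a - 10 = (a + 2)*(a^2 - 4*a - 5) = (a + 1)*(a + 2)*(a - 5)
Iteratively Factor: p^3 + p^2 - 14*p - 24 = (p - 4)*(p^2 + 5*p + 6) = (p - 4)*(p + 2)*(p + 3)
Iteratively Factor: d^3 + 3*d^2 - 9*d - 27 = (d + 3)*(d^2 - 9) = (d - 3)*(d + 3)*(d + 3)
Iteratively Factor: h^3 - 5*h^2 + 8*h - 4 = (h - 2)*(h^2 - 3*h + 2) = (h - 2)*(h - 1)*(h - 2)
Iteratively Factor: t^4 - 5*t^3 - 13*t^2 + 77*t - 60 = (t + 4)*(t^3 - 9*t^2 + 23*t - 15) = (t - 5)*(t + 4)*(t^2 - 4*t + 3) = (t - 5)*(t - 1)*(t + 4)*(t - 3)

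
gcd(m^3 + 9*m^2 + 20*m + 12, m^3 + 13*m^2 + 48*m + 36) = m^2 + 7*m + 6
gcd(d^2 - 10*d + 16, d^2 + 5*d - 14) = d - 2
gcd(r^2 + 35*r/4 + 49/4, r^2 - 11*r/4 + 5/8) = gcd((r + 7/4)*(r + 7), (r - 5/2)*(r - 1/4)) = 1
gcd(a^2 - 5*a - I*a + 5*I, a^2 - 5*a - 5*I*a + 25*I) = a - 5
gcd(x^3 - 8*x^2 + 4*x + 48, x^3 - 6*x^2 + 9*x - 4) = x - 4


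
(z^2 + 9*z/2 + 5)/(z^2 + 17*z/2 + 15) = (z + 2)/(z + 6)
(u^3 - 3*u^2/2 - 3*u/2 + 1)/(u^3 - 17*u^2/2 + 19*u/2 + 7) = (2*u^2 + u - 1)/(2*u^2 - 13*u - 7)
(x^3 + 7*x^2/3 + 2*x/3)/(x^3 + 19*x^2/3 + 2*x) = (x + 2)/(x + 6)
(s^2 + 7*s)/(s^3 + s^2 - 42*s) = 1/(s - 6)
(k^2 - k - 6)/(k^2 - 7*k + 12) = (k + 2)/(k - 4)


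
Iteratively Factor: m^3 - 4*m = (m + 2)*(m^2 - 2*m) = (m - 2)*(m + 2)*(m)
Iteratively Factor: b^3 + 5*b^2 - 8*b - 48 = (b + 4)*(b^2 + b - 12) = (b + 4)^2*(b - 3)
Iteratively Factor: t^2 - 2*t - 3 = (t - 3)*(t + 1)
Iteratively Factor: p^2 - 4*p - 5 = (p - 5)*(p + 1)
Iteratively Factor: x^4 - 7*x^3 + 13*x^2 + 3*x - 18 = (x - 3)*(x^3 - 4*x^2 + x + 6) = (x - 3)*(x + 1)*(x^2 - 5*x + 6) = (x - 3)^2*(x + 1)*(x - 2)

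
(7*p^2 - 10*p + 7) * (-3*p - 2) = -21*p^3 + 16*p^2 - p - 14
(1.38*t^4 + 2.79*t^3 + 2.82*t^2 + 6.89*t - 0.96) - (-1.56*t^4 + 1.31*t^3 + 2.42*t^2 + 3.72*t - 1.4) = 2.94*t^4 + 1.48*t^3 + 0.4*t^2 + 3.17*t + 0.44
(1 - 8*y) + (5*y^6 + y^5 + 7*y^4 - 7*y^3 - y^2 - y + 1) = 5*y^6 + y^5 + 7*y^4 - 7*y^3 - y^2 - 9*y + 2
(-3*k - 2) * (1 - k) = 3*k^2 - k - 2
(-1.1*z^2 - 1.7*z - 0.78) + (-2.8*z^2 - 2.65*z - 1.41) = -3.9*z^2 - 4.35*z - 2.19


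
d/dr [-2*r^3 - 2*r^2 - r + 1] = -6*r^2 - 4*r - 1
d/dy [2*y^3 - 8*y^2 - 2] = 2*y*(3*y - 8)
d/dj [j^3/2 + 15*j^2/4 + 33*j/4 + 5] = 3*j^2/2 + 15*j/2 + 33/4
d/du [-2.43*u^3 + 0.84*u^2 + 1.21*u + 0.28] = -7.29*u^2 + 1.68*u + 1.21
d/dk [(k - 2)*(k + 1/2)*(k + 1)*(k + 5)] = 4*k^3 + 27*k^2/2 - 10*k - 27/2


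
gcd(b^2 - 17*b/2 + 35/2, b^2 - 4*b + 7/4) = b - 7/2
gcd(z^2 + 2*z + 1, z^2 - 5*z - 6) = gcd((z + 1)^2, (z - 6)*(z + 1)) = z + 1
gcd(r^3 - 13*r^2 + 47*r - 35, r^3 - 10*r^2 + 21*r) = r - 7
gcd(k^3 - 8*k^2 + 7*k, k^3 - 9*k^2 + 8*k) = k^2 - k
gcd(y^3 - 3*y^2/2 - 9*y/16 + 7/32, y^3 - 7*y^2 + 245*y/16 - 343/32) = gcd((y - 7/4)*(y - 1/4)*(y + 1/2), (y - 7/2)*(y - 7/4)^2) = y - 7/4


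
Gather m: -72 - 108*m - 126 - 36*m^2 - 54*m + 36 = -36*m^2 - 162*m - 162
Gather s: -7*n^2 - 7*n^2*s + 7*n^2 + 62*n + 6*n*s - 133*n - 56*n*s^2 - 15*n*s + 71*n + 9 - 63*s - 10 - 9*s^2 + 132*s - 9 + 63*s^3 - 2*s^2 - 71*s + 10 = 63*s^3 + s^2*(-56*n - 11) + s*(-7*n^2 - 9*n - 2)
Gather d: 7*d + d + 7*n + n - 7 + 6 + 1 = 8*d + 8*n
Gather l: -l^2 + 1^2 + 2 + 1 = 4 - l^2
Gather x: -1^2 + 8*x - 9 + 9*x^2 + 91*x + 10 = 9*x^2 + 99*x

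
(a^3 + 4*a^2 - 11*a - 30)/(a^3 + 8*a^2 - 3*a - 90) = (a + 2)/(a + 6)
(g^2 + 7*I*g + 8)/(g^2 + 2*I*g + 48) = (g - I)/(g - 6*I)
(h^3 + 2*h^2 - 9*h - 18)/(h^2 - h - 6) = h + 3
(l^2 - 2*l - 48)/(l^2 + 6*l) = (l - 8)/l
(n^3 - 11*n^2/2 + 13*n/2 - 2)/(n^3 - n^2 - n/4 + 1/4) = 2*(n - 4)/(2*n + 1)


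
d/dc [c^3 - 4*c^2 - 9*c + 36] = 3*c^2 - 8*c - 9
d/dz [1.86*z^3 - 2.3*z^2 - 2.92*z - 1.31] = 5.58*z^2 - 4.6*z - 2.92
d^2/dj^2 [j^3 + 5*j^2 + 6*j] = 6*j + 10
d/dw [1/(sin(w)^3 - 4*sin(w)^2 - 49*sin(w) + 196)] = (-3*sin(w)^2 + 8*sin(w) + 49)*cos(w)/(sin(w)^3 - 4*sin(w)^2 - 49*sin(w) + 196)^2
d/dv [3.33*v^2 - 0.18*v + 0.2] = 6.66*v - 0.18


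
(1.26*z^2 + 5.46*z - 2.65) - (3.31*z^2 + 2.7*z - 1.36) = -2.05*z^2 + 2.76*z - 1.29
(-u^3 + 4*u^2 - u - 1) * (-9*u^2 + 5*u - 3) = 9*u^5 - 41*u^4 + 32*u^3 - 8*u^2 - 2*u + 3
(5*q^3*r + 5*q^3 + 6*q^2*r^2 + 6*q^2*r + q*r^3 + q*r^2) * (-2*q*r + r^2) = -10*q^4*r^2 - 10*q^4*r - 7*q^3*r^3 - 7*q^3*r^2 + 4*q^2*r^4 + 4*q^2*r^3 + q*r^5 + q*r^4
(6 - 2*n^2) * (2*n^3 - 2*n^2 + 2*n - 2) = -4*n^5 + 4*n^4 + 8*n^3 - 8*n^2 + 12*n - 12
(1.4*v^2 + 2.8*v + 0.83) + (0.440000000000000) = 1.4*v^2 + 2.8*v + 1.27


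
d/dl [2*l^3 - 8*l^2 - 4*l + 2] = 6*l^2 - 16*l - 4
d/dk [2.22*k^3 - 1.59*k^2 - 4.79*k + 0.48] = 6.66*k^2 - 3.18*k - 4.79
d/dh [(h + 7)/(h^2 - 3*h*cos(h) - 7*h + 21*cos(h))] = (-3*h^2*sin(h) - h^2 - 14*h + 147*sin(h) + 42*cos(h) + 49)/((h - 7)^2*(h - 3*cos(h))^2)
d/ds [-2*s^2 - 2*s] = -4*s - 2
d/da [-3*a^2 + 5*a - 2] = 5 - 6*a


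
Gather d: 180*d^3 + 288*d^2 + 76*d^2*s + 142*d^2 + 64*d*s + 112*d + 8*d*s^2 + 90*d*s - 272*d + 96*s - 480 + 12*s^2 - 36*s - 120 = 180*d^3 + d^2*(76*s + 430) + d*(8*s^2 + 154*s - 160) + 12*s^2 + 60*s - 600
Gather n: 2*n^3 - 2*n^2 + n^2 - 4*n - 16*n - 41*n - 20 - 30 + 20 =2*n^3 - n^2 - 61*n - 30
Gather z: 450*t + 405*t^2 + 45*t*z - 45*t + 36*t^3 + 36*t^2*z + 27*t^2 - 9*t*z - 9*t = 36*t^3 + 432*t^2 + 396*t + z*(36*t^2 + 36*t)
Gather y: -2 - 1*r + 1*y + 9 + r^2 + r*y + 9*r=r^2 + 8*r + y*(r + 1) + 7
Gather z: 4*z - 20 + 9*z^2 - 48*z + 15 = 9*z^2 - 44*z - 5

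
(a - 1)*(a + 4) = a^2 + 3*a - 4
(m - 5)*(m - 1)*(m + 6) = m^3 - 31*m + 30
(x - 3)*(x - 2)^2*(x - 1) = x^4 - 8*x^3 + 23*x^2 - 28*x + 12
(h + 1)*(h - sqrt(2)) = h^2 - sqrt(2)*h + h - sqrt(2)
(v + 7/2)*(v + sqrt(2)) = v^2 + sqrt(2)*v + 7*v/2 + 7*sqrt(2)/2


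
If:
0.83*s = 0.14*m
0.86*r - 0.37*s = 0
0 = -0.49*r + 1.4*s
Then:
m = 0.00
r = 0.00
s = 0.00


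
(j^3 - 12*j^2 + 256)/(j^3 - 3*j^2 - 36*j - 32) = (j - 8)/(j + 1)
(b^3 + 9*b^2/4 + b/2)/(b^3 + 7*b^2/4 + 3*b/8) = 2*(b + 2)/(2*b + 3)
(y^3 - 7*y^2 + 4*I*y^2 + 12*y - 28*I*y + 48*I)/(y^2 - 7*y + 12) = y + 4*I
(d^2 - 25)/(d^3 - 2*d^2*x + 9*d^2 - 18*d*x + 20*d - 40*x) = (5 - d)/(-d^2 + 2*d*x - 4*d + 8*x)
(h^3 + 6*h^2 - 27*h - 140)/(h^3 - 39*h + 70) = (h + 4)/(h - 2)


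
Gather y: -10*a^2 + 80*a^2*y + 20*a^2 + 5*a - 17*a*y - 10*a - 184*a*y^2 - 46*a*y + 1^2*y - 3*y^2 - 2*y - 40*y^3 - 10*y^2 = 10*a^2 - 5*a - 40*y^3 + y^2*(-184*a - 13) + y*(80*a^2 - 63*a - 1)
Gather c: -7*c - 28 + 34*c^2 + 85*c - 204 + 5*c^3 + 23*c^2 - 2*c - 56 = 5*c^3 + 57*c^2 + 76*c - 288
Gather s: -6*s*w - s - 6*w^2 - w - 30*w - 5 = s*(-6*w - 1) - 6*w^2 - 31*w - 5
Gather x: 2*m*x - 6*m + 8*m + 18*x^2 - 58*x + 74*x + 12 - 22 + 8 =2*m + 18*x^2 + x*(2*m + 16) - 2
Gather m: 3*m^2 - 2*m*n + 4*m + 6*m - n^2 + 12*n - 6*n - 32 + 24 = 3*m^2 + m*(10 - 2*n) - n^2 + 6*n - 8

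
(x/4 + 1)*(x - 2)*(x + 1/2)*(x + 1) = x^4/4 + 7*x^3/8 - 9*x^2/8 - 11*x/4 - 1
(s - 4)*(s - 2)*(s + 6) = s^3 - 28*s + 48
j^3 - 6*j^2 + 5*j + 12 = (j - 4)*(j - 3)*(j + 1)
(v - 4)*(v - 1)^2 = v^3 - 6*v^2 + 9*v - 4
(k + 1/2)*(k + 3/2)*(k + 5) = k^3 + 7*k^2 + 43*k/4 + 15/4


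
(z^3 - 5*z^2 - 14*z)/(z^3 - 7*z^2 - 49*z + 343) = z*(z + 2)/(z^2 - 49)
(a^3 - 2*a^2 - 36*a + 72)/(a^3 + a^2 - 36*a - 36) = (a - 2)/(a + 1)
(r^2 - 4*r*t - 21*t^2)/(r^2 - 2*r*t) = (r^2 - 4*r*t - 21*t^2)/(r*(r - 2*t))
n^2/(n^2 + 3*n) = n/(n + 3)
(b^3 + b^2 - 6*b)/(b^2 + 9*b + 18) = b*(b - 2)/(b + 6)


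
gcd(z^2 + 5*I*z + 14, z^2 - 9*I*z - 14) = z - 2*I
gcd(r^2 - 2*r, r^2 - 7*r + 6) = 1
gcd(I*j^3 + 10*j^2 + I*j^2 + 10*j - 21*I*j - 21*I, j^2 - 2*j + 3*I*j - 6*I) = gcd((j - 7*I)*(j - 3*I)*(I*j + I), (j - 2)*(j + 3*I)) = 1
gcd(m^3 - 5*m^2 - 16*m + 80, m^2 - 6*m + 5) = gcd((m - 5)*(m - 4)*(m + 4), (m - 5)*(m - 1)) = m - 5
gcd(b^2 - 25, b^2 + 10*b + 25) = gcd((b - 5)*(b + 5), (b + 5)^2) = b + 5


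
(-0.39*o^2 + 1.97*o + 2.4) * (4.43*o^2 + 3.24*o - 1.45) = -1.7277*o^4 + 7.4635*o^3 + 17.5803*o^2 + 4.9195*o - 3.48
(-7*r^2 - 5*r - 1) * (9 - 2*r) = 14*r^3 - 53*r^2 - 43*r - 9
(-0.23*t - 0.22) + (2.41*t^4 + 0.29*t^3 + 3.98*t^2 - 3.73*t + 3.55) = 2.41*t^4 + 0.29*t^3 + 3.98*t^2 - 3.96*t + 3.33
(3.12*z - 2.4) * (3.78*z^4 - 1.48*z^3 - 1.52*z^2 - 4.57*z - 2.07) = 11.7936*z^5 - 13.6896*z^4 - 1.1904*z^3 - 10.6104*z^2 + 4.5096*z + 4.968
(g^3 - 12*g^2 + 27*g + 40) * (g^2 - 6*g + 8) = g^5 - 18*g^4 + 107*g^3 - 218*g^2 - 24*g + 320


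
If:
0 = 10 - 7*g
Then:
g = 10/7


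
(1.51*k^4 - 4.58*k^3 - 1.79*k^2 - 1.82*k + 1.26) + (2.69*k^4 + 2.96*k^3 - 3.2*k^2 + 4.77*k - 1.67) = 4.2*k^4 - 1.62*k^3 - 4.99*k^2 + 2.95*k - 0.41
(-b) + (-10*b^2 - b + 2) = -10*b^2 - 2*b + 2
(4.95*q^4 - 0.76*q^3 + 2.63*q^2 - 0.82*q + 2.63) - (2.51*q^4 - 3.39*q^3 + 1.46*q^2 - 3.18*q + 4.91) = 2.44*q^4 + 2.63*q^3 + 1.17*q^2 + 2.36*q - 2.28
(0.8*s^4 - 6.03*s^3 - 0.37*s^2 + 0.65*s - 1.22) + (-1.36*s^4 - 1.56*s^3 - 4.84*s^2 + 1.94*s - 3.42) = -0.56*s^4 - 7.59*s^3 - 5.21*s^2 + 2.59*s - 4.64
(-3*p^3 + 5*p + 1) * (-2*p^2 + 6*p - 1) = 6*p^5 - 18*p^4 - 7*p^3 + 28*p^2 + p - 1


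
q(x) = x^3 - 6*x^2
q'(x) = 3*x^2 - 12*x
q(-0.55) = -1.98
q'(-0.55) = 7.51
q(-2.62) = -59.17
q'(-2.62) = 52.03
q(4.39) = -31.03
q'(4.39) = 5.14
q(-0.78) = -4.12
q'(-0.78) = 11.19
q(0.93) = -4.39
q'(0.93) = -8.57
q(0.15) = -0.13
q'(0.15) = -1.73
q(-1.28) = -11.93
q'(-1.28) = 20.28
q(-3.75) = -137.11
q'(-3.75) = 87.19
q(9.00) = 243.00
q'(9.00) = 135.00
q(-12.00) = -2592.00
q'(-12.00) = 576.00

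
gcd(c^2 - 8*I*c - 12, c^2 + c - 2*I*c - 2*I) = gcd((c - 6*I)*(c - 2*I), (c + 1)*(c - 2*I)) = c - 2*I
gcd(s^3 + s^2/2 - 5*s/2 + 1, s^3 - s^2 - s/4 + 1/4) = s^2 - 3*s/2 + 1/2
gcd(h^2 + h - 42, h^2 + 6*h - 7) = h + 7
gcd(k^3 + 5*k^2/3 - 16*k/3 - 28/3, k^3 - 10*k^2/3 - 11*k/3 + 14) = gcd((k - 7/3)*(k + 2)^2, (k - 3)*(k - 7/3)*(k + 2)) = k^2 - k/3 - 14/3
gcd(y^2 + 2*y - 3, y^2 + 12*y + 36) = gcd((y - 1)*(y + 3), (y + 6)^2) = 1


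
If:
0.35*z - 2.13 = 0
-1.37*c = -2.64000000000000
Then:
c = 1.93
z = 6.09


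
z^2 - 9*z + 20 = (z - 5)*(z - 4)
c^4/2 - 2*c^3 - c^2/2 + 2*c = c*(c/2 + 1/2)*(c - 4)*(c - 1)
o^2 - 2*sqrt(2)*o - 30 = (o - 5*sqrt(2))*(o + 3*sqrt(2))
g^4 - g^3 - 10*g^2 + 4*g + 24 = (g - 3)*(g - 2)*(g + 2)^2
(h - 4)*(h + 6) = h^2 + 2*h - 24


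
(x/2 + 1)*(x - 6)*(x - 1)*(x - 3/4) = x^4/2 - 23*x^3/8 - 17*x^2/8 + 9*x - 9/2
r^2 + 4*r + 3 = (r + 1)*(r + 3)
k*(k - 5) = k^2 - 5*k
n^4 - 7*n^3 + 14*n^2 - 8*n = n*(n - 4)*(n - 2)*(n - 1)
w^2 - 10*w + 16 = (w - 8)*(w - 2)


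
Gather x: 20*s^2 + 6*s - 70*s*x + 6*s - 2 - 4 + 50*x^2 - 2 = 20*s^2 - 70*s*x + 12*s + 50*x^2 - 8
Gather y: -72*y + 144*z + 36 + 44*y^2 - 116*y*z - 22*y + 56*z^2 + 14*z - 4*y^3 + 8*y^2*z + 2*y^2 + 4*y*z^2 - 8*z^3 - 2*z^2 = -4*y^3 + y^2*(8*z + 46) + y*(4*z^2 - 116*z - 94) - 8*z^3 + 54*z^2 + 158*z + 36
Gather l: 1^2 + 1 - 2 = 0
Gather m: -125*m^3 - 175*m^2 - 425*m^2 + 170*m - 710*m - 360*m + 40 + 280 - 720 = -125*m^3 - 600*m^2 - 900*m - 400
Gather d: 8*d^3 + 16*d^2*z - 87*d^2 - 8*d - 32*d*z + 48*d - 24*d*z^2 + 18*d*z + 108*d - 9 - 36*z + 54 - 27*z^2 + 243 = 8*d^3 + d^2*(16*z - 87) + d*(-24*z^2 - 14*z + 148) - 27*z^2 - 36*z + 288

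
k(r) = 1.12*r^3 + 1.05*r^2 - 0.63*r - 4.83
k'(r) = 3.36*r^2 + 2.1*r - 0.63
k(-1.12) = -4.38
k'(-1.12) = 1.23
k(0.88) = -3.81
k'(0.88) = 3.82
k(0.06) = -4.86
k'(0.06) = -0.49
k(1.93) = 5.92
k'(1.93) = 15.94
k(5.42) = 200.93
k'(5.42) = 109.46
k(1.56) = 0.99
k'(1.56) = 10.82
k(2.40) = 15.19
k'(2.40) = 23.76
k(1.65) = 2.02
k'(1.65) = 11.98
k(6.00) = 271.11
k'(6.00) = 132.93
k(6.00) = 271.11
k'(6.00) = 132.93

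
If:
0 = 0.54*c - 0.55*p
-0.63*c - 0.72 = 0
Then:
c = -1.14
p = -1.12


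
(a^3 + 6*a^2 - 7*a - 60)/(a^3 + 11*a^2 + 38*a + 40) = (a - 3)/(a + 2)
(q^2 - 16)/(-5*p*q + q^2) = (16 - q^2)/(q*(5*p - q))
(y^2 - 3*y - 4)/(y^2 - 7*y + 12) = (y + 1)/(y - 3)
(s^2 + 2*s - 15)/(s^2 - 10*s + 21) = (s + 5)/(s - 7)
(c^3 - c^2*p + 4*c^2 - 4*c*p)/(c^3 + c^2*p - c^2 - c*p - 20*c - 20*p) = c*(c - p)/(c^2 + c*p - 5*c - 5*p)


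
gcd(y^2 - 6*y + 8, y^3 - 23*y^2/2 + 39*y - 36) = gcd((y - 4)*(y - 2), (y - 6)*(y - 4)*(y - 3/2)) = y - 4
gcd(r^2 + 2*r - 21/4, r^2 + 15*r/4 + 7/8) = r + 7/2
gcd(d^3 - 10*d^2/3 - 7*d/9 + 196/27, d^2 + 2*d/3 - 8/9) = d + 4/3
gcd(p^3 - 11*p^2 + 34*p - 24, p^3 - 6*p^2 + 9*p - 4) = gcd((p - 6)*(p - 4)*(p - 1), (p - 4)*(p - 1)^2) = p^2 - 5*p + 4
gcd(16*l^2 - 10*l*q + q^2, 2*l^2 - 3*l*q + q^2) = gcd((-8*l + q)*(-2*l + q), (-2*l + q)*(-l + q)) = -2*l + q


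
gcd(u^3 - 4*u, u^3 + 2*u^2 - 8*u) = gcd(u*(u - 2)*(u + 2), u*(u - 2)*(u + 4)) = u^2 - 2*u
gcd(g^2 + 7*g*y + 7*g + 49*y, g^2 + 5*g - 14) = g + 7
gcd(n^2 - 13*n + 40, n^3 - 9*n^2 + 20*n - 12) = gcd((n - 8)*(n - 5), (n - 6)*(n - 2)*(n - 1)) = 1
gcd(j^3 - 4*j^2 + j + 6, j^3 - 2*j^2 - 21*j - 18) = j + 1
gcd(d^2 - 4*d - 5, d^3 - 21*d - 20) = d^2 - 4*d - 5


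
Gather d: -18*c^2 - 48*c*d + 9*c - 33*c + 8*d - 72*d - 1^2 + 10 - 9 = -18*c^2 - 24*c + d*(-48*c - 64)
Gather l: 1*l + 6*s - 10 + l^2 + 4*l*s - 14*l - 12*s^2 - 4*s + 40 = l^2 + l*(4*s - 13) - 12*s^2 + 2*s + 30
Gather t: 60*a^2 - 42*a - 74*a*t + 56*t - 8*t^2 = 60*a^2 - 42*a - 8*t^2 + t*(56 - 74*a)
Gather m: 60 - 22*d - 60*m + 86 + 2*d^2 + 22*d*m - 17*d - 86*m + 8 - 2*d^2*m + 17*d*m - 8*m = 2*d^2 - 39*d + m*(-2*d^2 + 39*d - 154) + 154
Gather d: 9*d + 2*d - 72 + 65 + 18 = 11*d + 11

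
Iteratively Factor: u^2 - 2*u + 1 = (u - 1)*(u - 1)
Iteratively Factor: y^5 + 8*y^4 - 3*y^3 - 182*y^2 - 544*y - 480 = (y - 5)*(y^4 + 13*y^3 + 62*y^2 + 128*y + 96) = (y - 5)*(y + 2)*(y^3 + 11*y^2 + 40*y + 48) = (y - 5)*(y + 2)*(y + 4)*(y^2 + 7*y + 12) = (y - 5)*(y + 2)*(y + 4)^2*(y + 3)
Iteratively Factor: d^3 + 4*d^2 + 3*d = (d)*(d^2 + 4*d + 3) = d*(d + 1)*(d + 3)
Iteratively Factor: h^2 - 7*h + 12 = (h - 3)*(h - 4)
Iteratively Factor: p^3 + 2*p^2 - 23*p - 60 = (p + 3)*(p^2 - p - 20) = (p + 3)*(p + 4)*(p - 5)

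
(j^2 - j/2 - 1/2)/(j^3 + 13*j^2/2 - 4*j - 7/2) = 1/(j + 7)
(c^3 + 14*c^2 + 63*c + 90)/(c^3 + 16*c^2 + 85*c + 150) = (c + 3)/(c + 5)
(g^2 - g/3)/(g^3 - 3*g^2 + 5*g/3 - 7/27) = 9*g/(9*g^2 - 24*g + 7)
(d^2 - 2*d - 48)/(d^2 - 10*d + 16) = (d + 6)/(d - 2)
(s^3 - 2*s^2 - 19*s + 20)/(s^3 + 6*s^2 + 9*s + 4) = (s^2 - 6*s + 5)/(s^2 + 2*s + 1)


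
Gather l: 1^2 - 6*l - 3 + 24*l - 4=18*l - 6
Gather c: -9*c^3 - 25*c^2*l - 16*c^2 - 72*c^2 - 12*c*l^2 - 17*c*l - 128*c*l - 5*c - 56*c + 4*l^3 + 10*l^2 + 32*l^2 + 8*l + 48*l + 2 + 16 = -9*c^3 + c^2*(-25*l - 88) + c*(-12*l^2 - 145*l - 61) + 4*l^3 + 42*l^2 + 56*l + 18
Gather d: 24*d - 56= 24*d - 56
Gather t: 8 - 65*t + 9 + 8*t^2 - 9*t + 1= 8*t^2 - 74*t + 18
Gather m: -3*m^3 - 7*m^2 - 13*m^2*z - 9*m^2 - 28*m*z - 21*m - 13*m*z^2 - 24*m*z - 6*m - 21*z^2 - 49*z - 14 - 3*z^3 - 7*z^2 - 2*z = -3*m^3 + m^2*(-13*z - 16) + m*(-13*z^2 - 52*z - 27) - 3*z^3 - 28*z^2 - 51*z - 14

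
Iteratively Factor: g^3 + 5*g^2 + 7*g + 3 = (g + 1)*(g^2 + 4*g + 3) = (g + 1)*(g + 3)*(g + 1)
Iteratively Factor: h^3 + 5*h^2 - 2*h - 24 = (h + 4)*(h^2 + h - 6) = (h - 2)*(h + 4)*(h + 3)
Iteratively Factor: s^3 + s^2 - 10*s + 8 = (s - 2)*(s^2 + 3*s - 4) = (s - 2)*(s - 1)*(s + 4)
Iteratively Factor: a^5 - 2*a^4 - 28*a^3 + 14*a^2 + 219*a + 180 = (a + 1)*(a^4 - 3*a^3 - 25*a^2 + 39*a + 180) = (a - 4)*(a + 1)*(a^3 + a^2 - 21*a - 45) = (a - 5)*(a - 4)*(a + 1)*(a^2 + 6*a + 9) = (a - 5)*(a - 4)*(a + 1)*(a + 3)*(a + 3)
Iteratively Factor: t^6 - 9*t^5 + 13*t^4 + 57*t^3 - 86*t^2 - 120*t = (t - 5)*(t^5 - 4*t^4 - 7*t^3 + 22*t^2 + 24*t) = (t - 5)*(t + 2)*(t^4 - 6*t^3 + 5*t^2 + 12*t) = t*(t - 5)*(t + 2)*(t^3 - 6*t^2 + 5*t + 12) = t*(t - 5)*(t - 3)*(t + 2)*(t^2 - 3*t - 4) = t*(t - 5)*(t - 3)*(t + 1)*(t + 2)*(t - 4)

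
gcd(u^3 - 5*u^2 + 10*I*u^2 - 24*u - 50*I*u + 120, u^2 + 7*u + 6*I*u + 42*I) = u + 6*I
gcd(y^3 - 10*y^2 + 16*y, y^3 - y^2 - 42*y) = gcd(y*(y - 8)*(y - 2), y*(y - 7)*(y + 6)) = y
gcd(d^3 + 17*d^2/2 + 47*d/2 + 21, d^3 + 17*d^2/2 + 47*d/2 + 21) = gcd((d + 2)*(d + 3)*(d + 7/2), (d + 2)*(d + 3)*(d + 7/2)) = d^3 + 17*d^2/2 + 47*d/2 + 21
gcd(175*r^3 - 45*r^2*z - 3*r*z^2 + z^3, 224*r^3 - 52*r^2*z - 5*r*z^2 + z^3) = 7*r + z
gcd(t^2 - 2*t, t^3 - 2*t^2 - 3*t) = t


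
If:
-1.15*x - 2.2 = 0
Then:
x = -1.91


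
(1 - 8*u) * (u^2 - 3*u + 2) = -8*u^3 + 25*u^2 - 19*u + 2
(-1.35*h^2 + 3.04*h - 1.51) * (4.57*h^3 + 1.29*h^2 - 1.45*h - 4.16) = -6.1695*h^5 + 12.1513*h^4 - 1.0216*h^3 - 0.739899999999999*h^2 - 10.4569*h + 6.2816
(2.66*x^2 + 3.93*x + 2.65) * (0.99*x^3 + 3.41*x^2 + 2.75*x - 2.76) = 2.6334*x^5 + 12.9613*x^4 + 23.3398*x^3 + 12.5024*x^2 - 3.5593*x - 7.314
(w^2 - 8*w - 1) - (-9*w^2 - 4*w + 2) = 10*w^2 - 4*w - 3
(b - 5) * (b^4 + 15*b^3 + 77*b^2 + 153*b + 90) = b^5 + 10*b^4 + 2*b^3 - 232*b^2 - 675*b - 450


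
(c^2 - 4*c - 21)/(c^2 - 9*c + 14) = (c + 3)/(c - 2)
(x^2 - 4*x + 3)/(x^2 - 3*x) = (x - 1)/x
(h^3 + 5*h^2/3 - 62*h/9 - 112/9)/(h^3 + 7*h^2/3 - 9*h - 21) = (3*h^2 - 2*h - 16)/(3*(h^2 - 9))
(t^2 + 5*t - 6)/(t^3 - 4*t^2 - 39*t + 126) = (t - 1)/(t^2 - 10*t + 21)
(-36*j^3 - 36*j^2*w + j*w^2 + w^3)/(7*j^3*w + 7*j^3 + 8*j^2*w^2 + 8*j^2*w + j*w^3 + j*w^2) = (-36*j^2 + w^2)/(j*(7*j*w + 7*j + w^2 + w))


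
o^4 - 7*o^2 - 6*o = o*(o - 3)*(o + 1)*(o + 2)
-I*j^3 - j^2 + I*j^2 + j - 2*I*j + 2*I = (j - 1)*(j - 2*I)*(-I*j + 1)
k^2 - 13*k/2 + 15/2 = (k - 5)*(k - 3/2)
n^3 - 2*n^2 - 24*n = n*(n - 6)*(n + 4)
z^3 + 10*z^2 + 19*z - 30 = (z - 1)*(z + 5)*(z + 6)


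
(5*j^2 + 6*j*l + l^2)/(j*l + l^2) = (5*j + l)/l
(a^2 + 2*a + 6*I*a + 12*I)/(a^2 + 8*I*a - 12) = (a + 2)/(a + 2*I)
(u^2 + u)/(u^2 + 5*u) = (u + 1)/(u + 5)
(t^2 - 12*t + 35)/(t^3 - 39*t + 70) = (t - 7)/(t^2 + 5*t - 14)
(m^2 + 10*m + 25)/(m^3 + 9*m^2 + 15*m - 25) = 1/(m - 1)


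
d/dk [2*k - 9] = 2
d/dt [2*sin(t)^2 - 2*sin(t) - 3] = 2*sin(2*t) - 2*cos(t)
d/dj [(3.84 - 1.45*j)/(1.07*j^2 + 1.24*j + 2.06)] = (1.5515*j^2 - 8.2176*j - 7.7486)/(1.1449*j^4 + 2.6536*j^3 + 5.946*j^2 + 5.1088*j + 4.2436)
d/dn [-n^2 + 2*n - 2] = 2 - 2*n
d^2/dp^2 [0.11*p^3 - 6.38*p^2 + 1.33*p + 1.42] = 0.66*p - 12.76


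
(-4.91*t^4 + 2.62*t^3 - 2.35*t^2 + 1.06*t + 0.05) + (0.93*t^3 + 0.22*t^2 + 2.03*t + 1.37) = -4.91*t^4 + 3.55*t^3 - 2.13*t^2 + 3.09*t + 1.42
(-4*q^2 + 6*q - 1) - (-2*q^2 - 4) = -2*q^2 + 6*q + 3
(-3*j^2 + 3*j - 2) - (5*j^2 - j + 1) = -8*j^2 + 4*j - 3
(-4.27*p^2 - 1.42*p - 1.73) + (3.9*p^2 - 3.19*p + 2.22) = -0.37*p^2 - 4.61*p + 0.49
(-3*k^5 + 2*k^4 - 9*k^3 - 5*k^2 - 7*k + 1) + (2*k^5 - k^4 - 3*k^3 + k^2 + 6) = -k^5 + k^4 - 12*k^3 - 4*k^2 - 7*k + 7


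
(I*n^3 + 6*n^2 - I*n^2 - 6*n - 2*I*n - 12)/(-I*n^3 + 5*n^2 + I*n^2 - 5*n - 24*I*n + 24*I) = (-n^3 + n^2*(1 + 6*I) + n*(2 - 6*I) - 12*I)/(n^3 + n^2*(-1 + 5*I) + n*(24 - 5*I) - 24)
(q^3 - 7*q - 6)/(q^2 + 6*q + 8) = (q^2 - 2*q - 3)/(q + 4)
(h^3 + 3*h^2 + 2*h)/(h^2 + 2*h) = h + 1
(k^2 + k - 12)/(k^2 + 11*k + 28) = (k - 3)/(k + 7)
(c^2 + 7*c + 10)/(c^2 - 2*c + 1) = (c^2 + 7*c + 10)/(c^2 - 2*c + 1)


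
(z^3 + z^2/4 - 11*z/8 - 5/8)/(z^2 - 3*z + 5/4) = (8*z^3 + 2*z^2 - 11*z - 5)/(2*(4*z^2 - 12*z + 5))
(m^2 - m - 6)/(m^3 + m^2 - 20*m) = (m^2 - m - 6)/(m*(m^2 + m - 20))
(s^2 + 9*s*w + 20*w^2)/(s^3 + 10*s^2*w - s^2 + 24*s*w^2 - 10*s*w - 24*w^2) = (s + 5*w)/(s^2 + 6*s*w - s - 6*w)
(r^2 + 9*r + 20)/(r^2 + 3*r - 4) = (r + 5)/(r - 1)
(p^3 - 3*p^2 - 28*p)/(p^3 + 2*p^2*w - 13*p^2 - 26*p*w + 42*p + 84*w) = p*(p + 4)/(p^2 + 2*p*w - 6*p - 12*w)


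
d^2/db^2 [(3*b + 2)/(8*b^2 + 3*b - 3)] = 2*((3*b + 2)*(16*b + 3)^2 - (72*b + 25)*(8*b^2 + 3*b - 3))/(8*b^2 + 3*b - 3)^3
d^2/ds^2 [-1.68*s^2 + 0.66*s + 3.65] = -3.36000000000000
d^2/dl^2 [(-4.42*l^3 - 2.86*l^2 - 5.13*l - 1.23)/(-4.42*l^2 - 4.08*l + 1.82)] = (1.13686837721616e-13*l^5 + 2.27373675443232e-13*l^4 + 315.557944*l^3 + 85.2936239999999*l^2 + 468.539448*l + 155.872952)/(86.350888*l^6 + 239.125536*l^5 + 114.06252*l^4 - 129.0096*l^3 - 46.96692*l^2 + 40.543776*l - 6.028568)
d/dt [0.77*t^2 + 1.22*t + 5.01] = 1.54*t + 1.22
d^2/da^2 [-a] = 0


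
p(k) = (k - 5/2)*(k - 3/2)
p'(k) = 2*k - 4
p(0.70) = 1.44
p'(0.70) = -2.60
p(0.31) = 2.61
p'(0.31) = -3.38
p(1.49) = 0.01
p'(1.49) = -1.02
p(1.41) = 0.10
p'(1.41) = -1.18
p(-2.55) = 20.45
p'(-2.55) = -9.10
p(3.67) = 2.54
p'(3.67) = 3.34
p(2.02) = -0.25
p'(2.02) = 0.04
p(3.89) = 3.32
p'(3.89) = 3.78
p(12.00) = 99.75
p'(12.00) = 20.00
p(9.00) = 48.75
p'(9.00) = 14.00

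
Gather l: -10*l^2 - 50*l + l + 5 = -10*l^2 - 49*l + 5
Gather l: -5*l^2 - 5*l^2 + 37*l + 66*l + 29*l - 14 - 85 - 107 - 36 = -10*l^2 + 132*l - 242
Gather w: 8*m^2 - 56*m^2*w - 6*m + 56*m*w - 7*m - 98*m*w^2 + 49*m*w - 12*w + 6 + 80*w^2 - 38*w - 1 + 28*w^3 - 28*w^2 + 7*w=8*m^2 - 13*m + 28*w^3 + w^2*(52 - 98*m) + w*(-56*m^2 + 105*m - 43) + 5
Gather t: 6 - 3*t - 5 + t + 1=2 - 2*t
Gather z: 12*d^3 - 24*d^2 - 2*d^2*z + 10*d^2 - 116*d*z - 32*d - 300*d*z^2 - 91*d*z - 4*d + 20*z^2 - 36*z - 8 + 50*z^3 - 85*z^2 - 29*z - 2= 12*d^3 - 14*d^2 - 36*d + 50*z^3 + z^2*(-300*d - 65) + z*(-2*d^2 - 207*d - 65) - 10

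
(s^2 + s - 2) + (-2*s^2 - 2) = -s^2 + s - 4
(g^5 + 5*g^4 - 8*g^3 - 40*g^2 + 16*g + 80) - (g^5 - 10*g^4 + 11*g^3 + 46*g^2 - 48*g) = 15*g^4 - 19*g^3 - 86*g^2 + 64*g + 80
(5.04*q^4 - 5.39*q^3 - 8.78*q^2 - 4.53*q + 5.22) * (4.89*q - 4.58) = 24.6456*q^5 - 49.4403*q^4 - 18.248*q^3 + 18.0607*q^2 + 46.2732*q - 23.9076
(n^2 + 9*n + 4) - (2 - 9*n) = n^2 + 18*n + 2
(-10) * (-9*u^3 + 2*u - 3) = 90*u^3 - 20*u + 30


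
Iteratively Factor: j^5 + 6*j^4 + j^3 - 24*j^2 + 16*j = (j - 1)*(j^4 + 7*j^3 + 8*j^2 - 16*j) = (j - 1)^2*(j^3 + 8*j^2 + 16*j) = (j - 1)^2*(j + 4)*(j^2 + 4*j) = j*(j - 1)^2*(j + 4)*(j + 4)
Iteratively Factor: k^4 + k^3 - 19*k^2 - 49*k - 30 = (k + 3)*(k^3 - 2*k^2 - 13*k - 10) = (k + 1)*(k + 3)*(k^2 - 3*k - 10) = (k + 1)*(k + 2)*(k + 3)*(k - 5)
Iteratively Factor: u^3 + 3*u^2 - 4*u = (u + 4)*(u^2 - u) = u*(u + 4)*(u - 1)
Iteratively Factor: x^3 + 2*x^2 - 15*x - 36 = (x + 3)*(x^2 - x - 12) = (x + 3)^2*(x - 4)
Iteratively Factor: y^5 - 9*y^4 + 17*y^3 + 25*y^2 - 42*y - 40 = (y - 5)*(y^4 - 4*y^3 - 3*y^2 + 10*y + 8) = (y - 5)*(y - 4)*(y^3 - 3*y - 2) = (y - 5)*(y - 4)*(y + 1)*(y^2 - y - 2) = (y - 5)*(y - 4)*(y + 1)^2*(y - 2)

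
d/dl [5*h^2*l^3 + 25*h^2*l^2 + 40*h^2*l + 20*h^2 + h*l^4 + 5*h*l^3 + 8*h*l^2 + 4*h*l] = h*(15*h*l^2 + 50*h*l + 40*h + 4*l^3 + 15*l^2 + 16*l + 4)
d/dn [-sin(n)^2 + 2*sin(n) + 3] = 2*(1 - sin(n))*cos(n)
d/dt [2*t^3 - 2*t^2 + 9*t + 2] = 6*t^2 - 4*t + 9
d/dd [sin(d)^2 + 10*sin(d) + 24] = 2*(sin(d) + 5)*cos(d)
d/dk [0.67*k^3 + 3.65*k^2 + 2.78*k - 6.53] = 2.01*k^2 + 7.3*k + 2.78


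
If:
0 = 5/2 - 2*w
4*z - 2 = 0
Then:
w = 5/4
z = 1/2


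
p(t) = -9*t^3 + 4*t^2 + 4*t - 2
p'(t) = -27*t^2 + 8*t + 4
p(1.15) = -5.80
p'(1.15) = -22.51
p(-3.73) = 505.79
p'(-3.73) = -401.49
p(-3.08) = 286.59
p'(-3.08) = -276.77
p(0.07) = -1.70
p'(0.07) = 4.43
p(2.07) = -56.41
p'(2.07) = -95.13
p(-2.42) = 139.30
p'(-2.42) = -173.48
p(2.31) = -82.35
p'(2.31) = -121.59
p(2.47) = -103.34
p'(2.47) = -140.96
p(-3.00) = 265.00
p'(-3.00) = -263.00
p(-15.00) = 31213.00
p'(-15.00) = -6191.00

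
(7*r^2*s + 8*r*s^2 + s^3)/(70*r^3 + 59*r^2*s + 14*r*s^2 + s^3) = s*(r + s)/(10*r^2 + 7*r*s + s^2)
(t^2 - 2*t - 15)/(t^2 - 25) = (t + 3)/(t + 5)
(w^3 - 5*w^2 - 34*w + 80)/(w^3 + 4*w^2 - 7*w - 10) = (w - 8)/(w + 1)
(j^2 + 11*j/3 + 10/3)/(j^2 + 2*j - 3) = (3*j^2 + 11*j + 10)/(3*(j^2 + 2*j - 3))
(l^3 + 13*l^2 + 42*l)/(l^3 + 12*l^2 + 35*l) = (l + 6)/(l + 5)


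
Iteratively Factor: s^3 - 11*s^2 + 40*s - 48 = (s - 3)*(s^2 - 8*s + 16) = (s - 4)*(s - 3)*(s - 4)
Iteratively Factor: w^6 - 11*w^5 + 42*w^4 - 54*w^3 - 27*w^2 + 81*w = (w - 3)*(w^5 - 8*w^4 + 18*w^3 - 27*w) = (w - 3)^2*(w^4 - 5*w^3 + 3*w^2 + 9*w) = w*(w - 3)^2*(w^3 - 5*w^2 + 3*w + 9) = w*(w - 3)^3*(w^2 - 2*w - 3) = w*(w - 3)^4*(w + 1)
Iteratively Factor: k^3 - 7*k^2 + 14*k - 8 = (k - 1)*(k^2 - 6*k + 8) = (k - 4)*(k - 1)*(k - 2)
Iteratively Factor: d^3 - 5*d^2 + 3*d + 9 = (d - 3)*(d^2 - 2*d - 3) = (d - 3)*(d + 1)*(d - 3)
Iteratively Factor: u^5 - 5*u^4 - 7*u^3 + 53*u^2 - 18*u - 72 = (u + 1)*(u^4 - 6*u^3 - u^2 + 54*u - 72) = (u - 2)*(u + 1)*(u^3 - 4*u^2 - 9*u + 36) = (u - 2)*(u + 1)*(u + 3)*(u^2 - 7*u + 12) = (u - 3)*(u - 2)*(u + 1)*(u + 3)*(u - 4)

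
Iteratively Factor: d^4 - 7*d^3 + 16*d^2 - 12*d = (d - 2)*(d^3 - 5*d^2 + 6*d) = (d - 3)*(d - 2)*(d^2 - 2*d) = (d - 3)*(d - 2)^2*(d)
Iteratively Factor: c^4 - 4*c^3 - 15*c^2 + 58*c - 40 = (c - 2)*(c^3 - 2*c^2 - 19*c + 20) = (c - 5)*(c - 2)*(c^2 + 3*c - 4) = (c - 5)*(c - 2)*(c - 1)*(c + 4)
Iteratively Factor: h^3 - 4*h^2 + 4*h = (h - 2)*(h^2 - 2*h) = h*(h - 2)*(h - 2)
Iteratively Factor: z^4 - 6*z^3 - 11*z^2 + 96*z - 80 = (z - 1)*(z^3 - 5*z^2 - 16*z + 80) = (z - 5)*(z - 1)*(z^2 - 16) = (z - 5)*(z - 1)*(z + 4)*(z - 4)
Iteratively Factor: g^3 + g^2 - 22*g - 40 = (g + 4)*(g^2 - 3*g - 10) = (g - 5)*(g + 4)*(g + 2)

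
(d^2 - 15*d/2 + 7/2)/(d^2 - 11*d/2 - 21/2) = (2*d - 1)/(2*d + 3)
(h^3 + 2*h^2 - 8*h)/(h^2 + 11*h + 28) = h*(h - 2)/(h + 7)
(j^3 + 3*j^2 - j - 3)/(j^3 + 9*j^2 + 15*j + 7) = (j^2 + 2*j - 3)/(j^2 + 8*j + 7)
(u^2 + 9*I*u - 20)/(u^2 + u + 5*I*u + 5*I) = (u + 4*I)/(u + 1)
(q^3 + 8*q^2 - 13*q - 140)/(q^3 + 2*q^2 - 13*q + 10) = (q^2 + 3*q - 28)/(q^2 - 3*q + 2)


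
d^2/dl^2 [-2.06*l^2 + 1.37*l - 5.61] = -4.12000000000000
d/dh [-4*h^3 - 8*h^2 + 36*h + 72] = -12*h^2 - 16*h + 36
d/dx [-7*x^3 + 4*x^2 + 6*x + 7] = -21*x^2 + 8*x + 6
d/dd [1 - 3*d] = -3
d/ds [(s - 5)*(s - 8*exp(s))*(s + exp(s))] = (s - 5)*(s - 8*exp(s))*(exp(s) + 1) - (s - 5)*(s + exp(s))*(8*exp(s) - 1) + (s - 8*exp(s))*(s + exp(s))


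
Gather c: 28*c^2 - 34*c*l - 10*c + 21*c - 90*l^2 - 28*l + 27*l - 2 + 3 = 28*c^2 + c*(11 - 34*l) - 90*l^2 - l + 1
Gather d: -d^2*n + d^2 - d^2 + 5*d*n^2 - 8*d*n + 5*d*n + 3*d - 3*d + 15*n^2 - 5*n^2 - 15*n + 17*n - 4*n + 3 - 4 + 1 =-d^2*n + d*(5*n^2 - 3*n) + 10*n^2 - 2*n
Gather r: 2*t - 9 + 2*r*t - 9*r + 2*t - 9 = r*(2*t - 9) + 4*t - 18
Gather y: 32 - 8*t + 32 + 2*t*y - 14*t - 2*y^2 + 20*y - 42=-22*t - 2*y^2 + y*(2*t + 20) + 22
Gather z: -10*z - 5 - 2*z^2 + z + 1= -2*z^2 - 9*z - 4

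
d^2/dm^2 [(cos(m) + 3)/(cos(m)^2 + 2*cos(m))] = (8*(cos(m) + 1)^2*(cos(m) + 3)*sin(m)^2 - (cos(m) + 2)^2*cos(m)^3 + (cos(m) + 2)*(6*cos(m) + 9*cos(2*m) + 2*cos(3*m) - 1)*cos(m))/((cos(m) + 2)^3*cos(m)^3)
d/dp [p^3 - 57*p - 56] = 3*p^2 - 57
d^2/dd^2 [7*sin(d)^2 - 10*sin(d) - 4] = 10*sin(d) + 14*cos(2*d)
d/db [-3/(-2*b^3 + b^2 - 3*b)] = 3*(-6*b^2 + 2*b - 3)/(b^2*(2*b^2 - b + 3)^2)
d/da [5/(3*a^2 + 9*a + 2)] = 15*(-2*a - 3)/(3*a^2 + 9*a + 2)^2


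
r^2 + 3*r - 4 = (r - 1)*(r + 4)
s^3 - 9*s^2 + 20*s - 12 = (s - 6)*(s - 2)*(s - 1)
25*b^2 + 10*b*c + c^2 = (5*b + c)^2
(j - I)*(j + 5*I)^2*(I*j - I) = I*j^4 - 9*j^3 - I*j^3 + 9*j^2 - 15*I*j^2 - 25*j + 15*I*j + 25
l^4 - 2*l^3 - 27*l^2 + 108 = (l - 6)*(l - 2)*(l + 3)^2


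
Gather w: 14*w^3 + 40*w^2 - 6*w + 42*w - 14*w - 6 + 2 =14*w^3 + 40*w^2 + 22*w - 4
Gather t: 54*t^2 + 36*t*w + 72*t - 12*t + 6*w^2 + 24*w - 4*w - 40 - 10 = 54*t^2 + t*(36*w + 60) + 6*w^2 + 20*w - 50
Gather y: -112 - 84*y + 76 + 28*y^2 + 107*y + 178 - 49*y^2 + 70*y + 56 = -21*y^2 + 93*y + 198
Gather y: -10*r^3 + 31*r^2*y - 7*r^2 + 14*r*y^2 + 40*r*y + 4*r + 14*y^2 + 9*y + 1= -10*r^3 - 7*r^2 + 4*r + y^2*(14*r + 14) + y*(31*r^2 + 40*r + 9) + 1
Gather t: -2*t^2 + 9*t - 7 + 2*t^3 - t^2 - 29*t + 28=2*t^3 - 3*t^2 - 20*t + 21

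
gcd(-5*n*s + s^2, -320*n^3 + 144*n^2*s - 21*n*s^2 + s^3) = -5*n + s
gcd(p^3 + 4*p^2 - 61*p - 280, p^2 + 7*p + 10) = p + 5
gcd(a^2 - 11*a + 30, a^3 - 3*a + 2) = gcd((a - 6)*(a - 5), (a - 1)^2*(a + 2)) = 1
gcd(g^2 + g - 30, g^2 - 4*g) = 1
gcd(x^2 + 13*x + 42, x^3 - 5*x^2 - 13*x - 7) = 1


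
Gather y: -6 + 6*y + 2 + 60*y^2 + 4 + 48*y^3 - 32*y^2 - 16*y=48*y^3 + 28*y^2 - 10*y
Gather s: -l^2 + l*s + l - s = -l^2 + l + s*(l - 1)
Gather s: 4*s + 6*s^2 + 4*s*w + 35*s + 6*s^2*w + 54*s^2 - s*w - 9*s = s^2*(6*w + 60) + s*(3*w + 30)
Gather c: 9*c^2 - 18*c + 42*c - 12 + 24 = 9*c^2 + 24*c + 12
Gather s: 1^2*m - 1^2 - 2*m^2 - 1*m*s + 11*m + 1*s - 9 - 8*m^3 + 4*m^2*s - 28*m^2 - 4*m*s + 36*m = -8*m^3 - 30*m^2 + 48*m + s*(4*m^2 - 5*m + 1) - 10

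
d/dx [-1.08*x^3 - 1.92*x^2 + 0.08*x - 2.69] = -3.24*x^2 - 3.84*x + 0.08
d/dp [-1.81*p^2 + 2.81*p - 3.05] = 2.81 - 3.62*p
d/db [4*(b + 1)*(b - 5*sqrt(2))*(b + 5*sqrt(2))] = 12*b^2 + 8*b - 200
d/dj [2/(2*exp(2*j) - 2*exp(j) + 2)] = (1 - 2*exp(j))*exp(j)/(exp(2*j) - exp(j) + 1)^2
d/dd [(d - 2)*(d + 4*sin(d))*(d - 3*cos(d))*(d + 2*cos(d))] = (2 - d)*(d + 4*sin(d))*(d - 3*cos(d))*(2*sin(d) - 1) + (d - 2)*(d + 4*sin(d))*(d + 2*cos(d))*(3*sin(d) + 1) + (d - 2)*(d - 3*cos(d))*(d + 2*cos(d))*(4*cos(d) + 1) + (d + 4*sin(d))*(d - 3*cos(d))*(d + 2*cos(d))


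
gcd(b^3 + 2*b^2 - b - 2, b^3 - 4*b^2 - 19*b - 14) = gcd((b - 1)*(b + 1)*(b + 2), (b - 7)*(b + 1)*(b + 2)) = b^2 + 3*b + 2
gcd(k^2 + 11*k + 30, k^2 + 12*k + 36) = k + 6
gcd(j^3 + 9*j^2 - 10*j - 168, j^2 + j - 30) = j + 6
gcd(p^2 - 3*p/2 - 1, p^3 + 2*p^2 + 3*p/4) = p + 1/2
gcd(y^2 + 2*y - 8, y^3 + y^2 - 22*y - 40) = y + 4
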